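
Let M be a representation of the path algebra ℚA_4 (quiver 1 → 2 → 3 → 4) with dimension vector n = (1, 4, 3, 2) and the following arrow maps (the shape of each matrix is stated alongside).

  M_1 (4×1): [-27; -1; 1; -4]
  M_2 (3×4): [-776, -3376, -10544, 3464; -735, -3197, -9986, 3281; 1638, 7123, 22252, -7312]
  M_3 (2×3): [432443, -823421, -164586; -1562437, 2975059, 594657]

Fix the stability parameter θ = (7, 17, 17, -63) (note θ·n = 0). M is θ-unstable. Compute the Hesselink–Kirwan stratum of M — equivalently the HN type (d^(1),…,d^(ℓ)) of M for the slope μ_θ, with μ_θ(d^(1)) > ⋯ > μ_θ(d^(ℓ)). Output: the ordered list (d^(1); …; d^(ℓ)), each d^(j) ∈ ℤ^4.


Barcode: M ≅ I[1,4], I[2,2]^2, I[2,4], I[3,3]. HN layers by μ_θ (3 steps, strictly decreasing):
  μ^(1)=17; μ^(2)=-11/2; μ^(3)=-29/3

((0, 2, 1, 0); (1, 1, 1, 1); (0, 1, 1, 1))


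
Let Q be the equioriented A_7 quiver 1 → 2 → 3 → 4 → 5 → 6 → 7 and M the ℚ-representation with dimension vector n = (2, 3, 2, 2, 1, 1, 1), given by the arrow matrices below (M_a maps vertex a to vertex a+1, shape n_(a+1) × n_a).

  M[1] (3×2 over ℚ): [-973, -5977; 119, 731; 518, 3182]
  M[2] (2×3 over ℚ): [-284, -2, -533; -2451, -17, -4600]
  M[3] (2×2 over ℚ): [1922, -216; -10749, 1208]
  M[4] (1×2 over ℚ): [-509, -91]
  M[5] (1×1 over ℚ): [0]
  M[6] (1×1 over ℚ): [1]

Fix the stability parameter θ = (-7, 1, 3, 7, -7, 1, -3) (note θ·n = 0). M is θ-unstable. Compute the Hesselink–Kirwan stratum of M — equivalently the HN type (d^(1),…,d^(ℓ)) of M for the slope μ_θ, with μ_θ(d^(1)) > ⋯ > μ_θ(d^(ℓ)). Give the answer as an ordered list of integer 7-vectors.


Via rank(M_{q-1}∘⋯∘M_p): M ≅ I[1,1], I[1,2], I[2,4], I[2,5], I[6,7].
μ_θ-semistable layers: μ^(1)=7; μ^(2)=3; μ^(3)=1; μ^(4)=-1; μ^(5)=-7

((0, 0, 0, 1, 0, 0, 0); (0, 0, 1, 0, 0, 0, 0); (0, 3, 1, 1, 1, 0, 0); (0, 0, 0, 0, 0, 1, 1); (2, 0, 0, 0, 0, 0, 0))


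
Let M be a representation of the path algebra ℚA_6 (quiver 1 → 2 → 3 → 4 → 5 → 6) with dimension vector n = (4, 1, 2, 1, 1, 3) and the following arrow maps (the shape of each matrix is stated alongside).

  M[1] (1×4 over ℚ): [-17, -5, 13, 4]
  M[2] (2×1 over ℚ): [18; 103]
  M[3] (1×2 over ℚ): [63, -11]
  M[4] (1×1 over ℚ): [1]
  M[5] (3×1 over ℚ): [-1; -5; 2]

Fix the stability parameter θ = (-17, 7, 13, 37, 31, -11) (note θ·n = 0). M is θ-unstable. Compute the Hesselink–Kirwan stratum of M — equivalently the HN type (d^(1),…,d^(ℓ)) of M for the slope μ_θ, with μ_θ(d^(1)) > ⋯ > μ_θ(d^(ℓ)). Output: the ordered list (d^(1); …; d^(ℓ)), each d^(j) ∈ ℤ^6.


Via rank(M_{q-1}∘⋯∘M_p): M ≅ I[1,1]^3, I[1,6], I[3,3], I[6,6]^2.
μ_θ-semistable layers: μ^(1)=19; μ^(2)=13; μ^(3)=7; μ^(4)=-11; μ^(5)=-17

((0, 0, 0, 1, 1, 1); (0, 0, 2, 0, 0, 0); (0, 1, 0, 0, 0, 0); (0, 0, 0, 0, 0, 2); (4, 0, 0, 0, 0, 0))


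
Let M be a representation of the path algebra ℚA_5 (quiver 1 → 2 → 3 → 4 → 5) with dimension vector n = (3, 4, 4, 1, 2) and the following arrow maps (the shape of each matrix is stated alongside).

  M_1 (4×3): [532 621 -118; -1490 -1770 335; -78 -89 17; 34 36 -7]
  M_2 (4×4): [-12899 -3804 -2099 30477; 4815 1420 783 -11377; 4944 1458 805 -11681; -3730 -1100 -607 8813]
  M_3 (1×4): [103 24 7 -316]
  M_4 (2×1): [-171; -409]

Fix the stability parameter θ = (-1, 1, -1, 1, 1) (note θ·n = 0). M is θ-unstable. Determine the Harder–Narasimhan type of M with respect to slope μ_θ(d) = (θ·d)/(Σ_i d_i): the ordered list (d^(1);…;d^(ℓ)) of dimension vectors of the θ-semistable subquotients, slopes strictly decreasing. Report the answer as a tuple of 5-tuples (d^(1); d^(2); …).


Barcode: M ≅ I[1,1], I[1,2], I[1,5], I[2,3]^2, I[3,3], I[5,5]. HN layers by μ_θ (3 steps, strictly decreasing):
  μ^(1)=1; μ^(2)=0; μ^(3)=-1

((0, 1, 0, 1, 2); (0, 3, 3, 0, 0); (3, 0, 1, 0, 0))


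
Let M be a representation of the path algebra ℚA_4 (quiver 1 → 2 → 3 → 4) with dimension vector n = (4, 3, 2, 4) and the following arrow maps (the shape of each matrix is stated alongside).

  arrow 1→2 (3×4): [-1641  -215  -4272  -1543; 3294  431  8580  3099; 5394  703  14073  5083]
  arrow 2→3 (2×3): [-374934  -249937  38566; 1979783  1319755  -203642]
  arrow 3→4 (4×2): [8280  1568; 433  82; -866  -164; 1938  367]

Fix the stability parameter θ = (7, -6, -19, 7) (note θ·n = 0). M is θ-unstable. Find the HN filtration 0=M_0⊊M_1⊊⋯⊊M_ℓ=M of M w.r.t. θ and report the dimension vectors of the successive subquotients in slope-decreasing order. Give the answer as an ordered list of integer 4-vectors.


Interval decomposition of M: I[1,1], I[1,2], I[1,4]^2, I[4,4]^2.
HN type (ℓ=3): μ^(1)=7; μ^(2)=1/2; μ^(3)=-6

((1, 0, 0, 4); (1, 1, 0, 0); (2, 2, 2, 0))


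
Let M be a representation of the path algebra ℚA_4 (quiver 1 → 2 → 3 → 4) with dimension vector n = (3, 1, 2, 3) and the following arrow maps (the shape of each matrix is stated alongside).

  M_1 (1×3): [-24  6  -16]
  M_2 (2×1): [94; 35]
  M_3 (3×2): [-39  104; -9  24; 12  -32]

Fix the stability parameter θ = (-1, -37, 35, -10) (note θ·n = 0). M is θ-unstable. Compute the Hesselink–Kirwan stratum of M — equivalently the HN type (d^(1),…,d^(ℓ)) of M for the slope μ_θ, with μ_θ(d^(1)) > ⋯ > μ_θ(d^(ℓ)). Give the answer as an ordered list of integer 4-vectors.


Barcode: M ≅ I[1,1]^2, I[1,4], I[3,3], I[4,4]^2. HN layers by μ_θ (5 steps, strictly decreasing):
  μ^(1)=35; μ^(2)=25/2; μ^(3)=-1; μ^(4)=-10; μ^(5)=-19

((0, 0, 1, 0); (0, 0, 1, 1); (2, 0, 0, 0); (0, 0, 0, 2); (1, 1, 0, 0))


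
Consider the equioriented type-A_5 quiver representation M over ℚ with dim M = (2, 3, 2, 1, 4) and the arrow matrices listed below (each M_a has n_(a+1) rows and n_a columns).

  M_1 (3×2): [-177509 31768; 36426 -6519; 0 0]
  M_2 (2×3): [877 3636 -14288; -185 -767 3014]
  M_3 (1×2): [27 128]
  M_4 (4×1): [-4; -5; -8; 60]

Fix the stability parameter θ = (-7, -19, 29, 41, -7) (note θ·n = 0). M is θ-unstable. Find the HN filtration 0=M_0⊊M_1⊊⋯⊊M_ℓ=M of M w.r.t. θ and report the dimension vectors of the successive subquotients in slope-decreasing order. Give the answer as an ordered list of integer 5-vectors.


Interval decomposition of M: I[1,3], I[1,5], I[2,2], I[5,5]^3.
HN type (ℓ=5): μ^(1)=29; μ^(2)=21; μ^(3)=-7; μ^(4)=-13; μ^(5)=-19

((0, 0, 1, 0, 0); (0, 0, 1, 1, 1); (0, 0, 0, 0, 3); (2, 2, 0, 0, 0); (0, 1, 0, 0, 0))


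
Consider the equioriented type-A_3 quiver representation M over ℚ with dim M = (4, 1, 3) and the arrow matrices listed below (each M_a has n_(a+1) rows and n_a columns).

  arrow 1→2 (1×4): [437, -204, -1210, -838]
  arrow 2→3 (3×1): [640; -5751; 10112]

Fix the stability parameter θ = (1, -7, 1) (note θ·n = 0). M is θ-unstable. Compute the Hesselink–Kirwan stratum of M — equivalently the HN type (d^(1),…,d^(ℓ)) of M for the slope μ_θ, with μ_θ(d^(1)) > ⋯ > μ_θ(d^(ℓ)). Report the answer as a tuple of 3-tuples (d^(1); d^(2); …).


Barcode: M ≅ I[1,1]^3, I[1,3], I[3,3]^2. HN layers by μ_θ (2 steps, strictly decreasing):
  μ^(1)=1; μ^(2)=-3

((3, 0, 3); (1, 1, 0))


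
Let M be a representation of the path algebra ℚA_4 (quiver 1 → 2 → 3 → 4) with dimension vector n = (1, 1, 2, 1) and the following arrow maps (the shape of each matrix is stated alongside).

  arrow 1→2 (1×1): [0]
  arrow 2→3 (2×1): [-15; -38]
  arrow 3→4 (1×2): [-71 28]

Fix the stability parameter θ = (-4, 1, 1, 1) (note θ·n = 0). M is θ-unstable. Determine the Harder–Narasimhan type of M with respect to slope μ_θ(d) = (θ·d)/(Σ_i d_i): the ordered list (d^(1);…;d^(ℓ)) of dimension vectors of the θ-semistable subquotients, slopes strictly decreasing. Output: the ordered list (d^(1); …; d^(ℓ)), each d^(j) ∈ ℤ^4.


Barcode: M ≅ I[1,1], I[2,4], I[3,3]. HN layers by μ_θ (2 steps, strictly decreasing):
  μ^(1)=1; μ^(2)=-4

((0, 1, 2, 1); (1, 0, 0, 0))


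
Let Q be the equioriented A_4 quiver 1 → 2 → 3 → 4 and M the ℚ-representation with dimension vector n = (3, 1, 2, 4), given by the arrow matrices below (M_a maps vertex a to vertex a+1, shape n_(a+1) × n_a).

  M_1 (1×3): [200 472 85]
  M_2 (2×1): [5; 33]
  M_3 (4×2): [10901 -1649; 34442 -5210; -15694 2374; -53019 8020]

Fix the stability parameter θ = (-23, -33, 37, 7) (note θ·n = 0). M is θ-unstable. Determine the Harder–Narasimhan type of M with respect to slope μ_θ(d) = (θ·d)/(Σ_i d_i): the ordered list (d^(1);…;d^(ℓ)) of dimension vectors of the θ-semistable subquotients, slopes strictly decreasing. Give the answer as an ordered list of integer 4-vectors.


Barcode: M ≅ I[1,1]^2, I[1,4], I[3,4], I[4,4]^2. HN layers by μ_θ (4 steps, strictly decreasing):
  μ^(1)=22; μ^(2)=7; μ^(3)=-23; μ^(4)=-28

((0, 0, 2, 2); (0, 0, 0, 2); (2, 0, 0, 0); (1, 1, 0, 0))


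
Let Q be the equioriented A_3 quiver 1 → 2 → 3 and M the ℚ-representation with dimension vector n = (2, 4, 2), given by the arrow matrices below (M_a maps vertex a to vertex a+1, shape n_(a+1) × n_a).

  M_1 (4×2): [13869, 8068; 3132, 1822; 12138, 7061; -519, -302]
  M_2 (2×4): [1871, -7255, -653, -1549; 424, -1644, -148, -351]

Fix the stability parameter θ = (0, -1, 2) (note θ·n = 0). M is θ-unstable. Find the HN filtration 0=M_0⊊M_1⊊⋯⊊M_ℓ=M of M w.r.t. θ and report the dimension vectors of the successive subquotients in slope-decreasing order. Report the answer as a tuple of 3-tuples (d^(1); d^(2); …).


Barcode: M ≅ I[1,3]^2, I[2,2]^2. HN layers by μ_θ (3 steps, strictly decreasing):
  μ^(1)=2; μ^(2)=-1/2; μ^(3)=-1

((0, 0, 2); (2, 2, 0); (0, 2, 0))


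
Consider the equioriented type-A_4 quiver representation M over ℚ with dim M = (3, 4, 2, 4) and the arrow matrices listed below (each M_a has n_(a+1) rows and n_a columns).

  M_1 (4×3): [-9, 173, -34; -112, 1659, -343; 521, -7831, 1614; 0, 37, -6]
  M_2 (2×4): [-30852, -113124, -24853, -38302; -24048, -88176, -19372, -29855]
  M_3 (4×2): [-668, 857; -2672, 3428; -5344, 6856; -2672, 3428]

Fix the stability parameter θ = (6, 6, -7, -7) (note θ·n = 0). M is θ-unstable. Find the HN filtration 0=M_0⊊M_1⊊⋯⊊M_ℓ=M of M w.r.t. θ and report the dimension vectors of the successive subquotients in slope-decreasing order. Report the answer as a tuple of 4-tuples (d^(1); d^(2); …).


Barcode: M ≅ I[1,2], I[1,3], I[1,4], I[2,2], I[4,4]^3. HN layers by μ_θ (4 steps, strictly decreasing):
  μ^(1)=6; μ^(2)=5/3; μ^(3)=-1/2; μ^(4)=-7

((1, 2, 0, 0); (1, 1, 1, 0); (1, 1, 1, 1); (0, 0, 0, 3))


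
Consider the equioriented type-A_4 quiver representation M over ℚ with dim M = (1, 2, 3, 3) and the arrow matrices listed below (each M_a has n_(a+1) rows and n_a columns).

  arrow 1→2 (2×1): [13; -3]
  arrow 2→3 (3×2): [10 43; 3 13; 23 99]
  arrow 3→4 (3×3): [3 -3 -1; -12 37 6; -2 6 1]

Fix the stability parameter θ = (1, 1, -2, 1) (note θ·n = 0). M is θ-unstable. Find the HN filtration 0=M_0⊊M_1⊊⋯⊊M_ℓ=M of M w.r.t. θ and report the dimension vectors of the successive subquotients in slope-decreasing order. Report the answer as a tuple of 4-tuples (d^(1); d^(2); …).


Interval decomposition of M: I[1,4], I[2,4], I[3,4].
HN type (ℓ=4): μ^(1)=1; μ^(2)=0; μ^(3)=-1/2; μ^(4)=-2

((0, 0, 0, 3); (1, 1, 1, 0); (0, 1, 1, 0); (0, 0, 1, 0))


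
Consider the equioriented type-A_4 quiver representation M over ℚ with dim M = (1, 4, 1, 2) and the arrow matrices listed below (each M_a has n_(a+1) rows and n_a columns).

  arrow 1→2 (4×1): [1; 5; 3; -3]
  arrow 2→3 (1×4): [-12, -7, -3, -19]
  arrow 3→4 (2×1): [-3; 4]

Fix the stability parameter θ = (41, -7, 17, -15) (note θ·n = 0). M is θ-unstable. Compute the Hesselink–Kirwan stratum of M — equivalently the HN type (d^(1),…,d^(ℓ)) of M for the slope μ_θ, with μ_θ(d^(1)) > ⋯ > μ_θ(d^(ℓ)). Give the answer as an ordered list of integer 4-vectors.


Via rank(M_{q-1}∘⋯∘M_p): M ≅ I[1,4], I[2,2]^3, I[4,4].
μ_θ-semistable layers: μ^(1)=9; μ^(2)=-7; μ^(3)=-15

((1, 1, 1, 1); (0, 3, 0, 0); (0, 0, 0, 1))


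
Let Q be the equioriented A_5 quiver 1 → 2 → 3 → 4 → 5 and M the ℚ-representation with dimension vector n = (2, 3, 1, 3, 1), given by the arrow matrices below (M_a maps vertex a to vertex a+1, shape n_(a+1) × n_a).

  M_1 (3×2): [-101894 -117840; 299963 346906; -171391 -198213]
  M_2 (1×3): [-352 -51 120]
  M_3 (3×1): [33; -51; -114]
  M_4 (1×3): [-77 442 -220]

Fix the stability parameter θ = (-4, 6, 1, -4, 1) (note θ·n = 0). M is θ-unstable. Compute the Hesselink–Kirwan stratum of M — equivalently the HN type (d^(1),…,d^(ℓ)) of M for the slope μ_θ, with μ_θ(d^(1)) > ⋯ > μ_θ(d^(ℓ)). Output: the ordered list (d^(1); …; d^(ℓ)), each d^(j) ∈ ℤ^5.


Interval decomposition of M: I[1,2], I[1,5], I[2,2], I[4,4]^2.
HN type (ℓ=3): μ^(1)=6; μ^(2)=1; μ^(3)=-4

((0, 2, 0, 0, 0); (0, 1, 1, 1, 1); (2, 0, 0, 2, 0))


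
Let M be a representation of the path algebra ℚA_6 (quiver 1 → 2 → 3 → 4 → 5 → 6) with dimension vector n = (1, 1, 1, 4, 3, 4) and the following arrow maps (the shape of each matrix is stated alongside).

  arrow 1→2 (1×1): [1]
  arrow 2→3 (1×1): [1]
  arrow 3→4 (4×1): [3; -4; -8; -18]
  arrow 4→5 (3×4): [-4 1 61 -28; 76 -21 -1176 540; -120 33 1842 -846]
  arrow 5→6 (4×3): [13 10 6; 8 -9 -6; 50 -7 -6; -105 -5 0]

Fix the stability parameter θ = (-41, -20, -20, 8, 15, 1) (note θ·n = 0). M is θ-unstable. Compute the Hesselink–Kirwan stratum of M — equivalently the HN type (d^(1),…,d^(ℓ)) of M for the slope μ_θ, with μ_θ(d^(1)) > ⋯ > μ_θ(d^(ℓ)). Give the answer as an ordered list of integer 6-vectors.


Via rank(M_{q-1}∘⋯∘M_p): M ≅ I[1,4], I[4,5], I[4,6]^2, I[6,6]^2.
μ_θ-semistable layers: μ^(1)=15; μ^(2)=8; μ^(3)=1; μ^(4)=-20; μ^(5)=-41

((0, 0, 0, 0, 1, 0); (0, 0, 0, 4, 2, 2); (0, 0, 0, 0, 0, 2); (0, 1, 1, 0, 0, 0); (1, 0, 0, 0, 0, 0))


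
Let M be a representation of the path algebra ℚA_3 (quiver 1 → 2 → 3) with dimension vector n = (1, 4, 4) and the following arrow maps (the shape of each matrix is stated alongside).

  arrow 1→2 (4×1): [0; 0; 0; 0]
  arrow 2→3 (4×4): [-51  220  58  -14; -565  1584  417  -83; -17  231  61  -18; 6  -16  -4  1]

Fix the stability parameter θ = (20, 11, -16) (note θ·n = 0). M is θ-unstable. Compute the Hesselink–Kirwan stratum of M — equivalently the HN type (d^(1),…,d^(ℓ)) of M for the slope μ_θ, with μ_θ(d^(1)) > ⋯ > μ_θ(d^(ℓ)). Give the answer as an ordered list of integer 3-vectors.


Barcode: M ≅ I[1,1], I[2,3]^4. HN layers by μ_θ (2 steps, strictly decreasing):
  μ^(1)=20; μ^(2)=-5/2

((1, 0, 0); (0, 4, 4))


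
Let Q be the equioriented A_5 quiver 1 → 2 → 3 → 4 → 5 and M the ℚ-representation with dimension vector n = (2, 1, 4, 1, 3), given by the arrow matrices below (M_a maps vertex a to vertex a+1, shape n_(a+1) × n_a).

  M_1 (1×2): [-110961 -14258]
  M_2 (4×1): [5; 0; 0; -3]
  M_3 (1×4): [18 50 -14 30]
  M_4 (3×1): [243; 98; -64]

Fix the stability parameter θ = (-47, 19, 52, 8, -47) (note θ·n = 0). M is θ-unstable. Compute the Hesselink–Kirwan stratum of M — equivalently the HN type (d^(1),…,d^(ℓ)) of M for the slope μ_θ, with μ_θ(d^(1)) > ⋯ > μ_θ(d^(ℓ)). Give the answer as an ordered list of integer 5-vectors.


Barcode: M ≅ I[1,1], I[1,3], I[3,3]^2, I[3,5], I[5,5]^2. HN layers by μ_θ (4 steps, strictly decreasing):
  μ^(1)=52; μ^(2)=19; μ^(3)=13/3; μ^(4)=-47

((0, 0, 3, 0, 0); (0, 1, 0, 0, 0); (0, 0, 1, 1, 1); (2, 0, 0, 0, 2))


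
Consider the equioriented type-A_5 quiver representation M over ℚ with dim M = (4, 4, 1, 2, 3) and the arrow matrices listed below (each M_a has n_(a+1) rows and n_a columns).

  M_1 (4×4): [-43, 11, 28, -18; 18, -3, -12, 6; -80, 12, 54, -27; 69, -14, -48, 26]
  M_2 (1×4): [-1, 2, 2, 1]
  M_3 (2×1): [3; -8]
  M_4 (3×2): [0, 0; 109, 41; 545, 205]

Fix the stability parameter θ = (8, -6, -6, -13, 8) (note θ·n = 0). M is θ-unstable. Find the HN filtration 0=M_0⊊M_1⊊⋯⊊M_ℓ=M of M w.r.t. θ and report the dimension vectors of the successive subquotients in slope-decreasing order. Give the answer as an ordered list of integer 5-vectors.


Barcode: M ≅ I[1,2]^3, I[1,5], I[4,4], I[5,5]^2. HN layers by μ_θ (4 steps, strictly decreasing):
  μ^(1)=8; μ^(2)=1; μ^(3)=-17/4; μ^(4)=-13

((0, 0, 0, 0, 3); (3, 3, 0, 0, 0); (1, 1, 1, 1, 0); (0, 0, 0, 1, 0))


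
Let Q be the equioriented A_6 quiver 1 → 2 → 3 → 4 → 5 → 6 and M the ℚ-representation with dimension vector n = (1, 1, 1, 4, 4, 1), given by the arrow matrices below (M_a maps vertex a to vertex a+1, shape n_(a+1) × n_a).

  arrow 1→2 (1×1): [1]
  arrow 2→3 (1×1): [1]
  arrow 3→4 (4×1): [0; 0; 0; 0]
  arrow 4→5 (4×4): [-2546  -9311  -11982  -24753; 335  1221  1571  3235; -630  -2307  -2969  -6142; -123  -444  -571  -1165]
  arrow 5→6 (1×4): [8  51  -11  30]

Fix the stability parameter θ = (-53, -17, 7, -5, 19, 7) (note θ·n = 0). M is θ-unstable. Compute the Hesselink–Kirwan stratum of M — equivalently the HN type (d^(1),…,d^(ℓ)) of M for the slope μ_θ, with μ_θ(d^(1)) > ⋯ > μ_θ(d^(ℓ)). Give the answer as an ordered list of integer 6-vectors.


Barcode: M ≅ I[1,3], I[4,5]^3, I[4,6]. HN layers by μ_θ (6 steps, strictly decreasing):
  μ^(1)=19; μ^(2)=13; μ^(3)=7; μ^(4)=-5; μ^(5)=-17; μ^(6)=-53

((0, 0, 0, 0, 3, 0); (0, 0, 0, 0, 1, 1); (0, 0, 1, 0, 0, 0); (0, 0, 0, 4, 0, 0); (0, 1, 0, 0, 0, 0); (1, 0, 0, 0, 0, 0))


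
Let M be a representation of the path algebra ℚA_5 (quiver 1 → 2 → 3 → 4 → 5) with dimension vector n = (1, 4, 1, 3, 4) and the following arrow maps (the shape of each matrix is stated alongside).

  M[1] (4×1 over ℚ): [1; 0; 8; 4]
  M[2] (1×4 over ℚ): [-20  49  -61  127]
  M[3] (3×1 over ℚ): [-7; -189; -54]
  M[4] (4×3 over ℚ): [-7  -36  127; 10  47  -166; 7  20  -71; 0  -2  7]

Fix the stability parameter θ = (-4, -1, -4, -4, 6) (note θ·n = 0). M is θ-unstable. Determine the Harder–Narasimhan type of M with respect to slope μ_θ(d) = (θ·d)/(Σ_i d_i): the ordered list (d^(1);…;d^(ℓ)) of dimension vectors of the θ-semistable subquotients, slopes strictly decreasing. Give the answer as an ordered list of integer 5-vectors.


Via rank(M_{q-1}∘⋯∘M_p): M ≅ I[1,2], I[2,2]^2, I[2,5], I[4,5]^2, I[5,5].
μ_θ-semistable layers: μ^(1)=6; μ^(2)=-1; μ^(3)=-3; μ^(4)=-4

((0, 0, 0, 0, 4); (0, 3, 0, 0, 0); (0, 1, 1, 1, 0); (1, 0, 0, 2, 0))


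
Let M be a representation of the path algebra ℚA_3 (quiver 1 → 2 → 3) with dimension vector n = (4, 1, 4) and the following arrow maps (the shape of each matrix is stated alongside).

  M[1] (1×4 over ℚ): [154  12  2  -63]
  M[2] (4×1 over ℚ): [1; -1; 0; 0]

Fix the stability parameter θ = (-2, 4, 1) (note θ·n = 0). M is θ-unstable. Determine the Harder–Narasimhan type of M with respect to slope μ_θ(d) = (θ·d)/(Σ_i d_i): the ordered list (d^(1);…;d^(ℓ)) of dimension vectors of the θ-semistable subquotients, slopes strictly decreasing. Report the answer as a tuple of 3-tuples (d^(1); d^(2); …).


Barcode: M ≅ I[1,1]^3, I[1,3], I[3,3]^3. HN layers by μ_θ (3 steps, strictly decreasing):
  μ^(1)=5/2; μ^(2)=1; μ^(3)=-2

((0, 1, 1); (0, 0, 3); (4, 0, 0))


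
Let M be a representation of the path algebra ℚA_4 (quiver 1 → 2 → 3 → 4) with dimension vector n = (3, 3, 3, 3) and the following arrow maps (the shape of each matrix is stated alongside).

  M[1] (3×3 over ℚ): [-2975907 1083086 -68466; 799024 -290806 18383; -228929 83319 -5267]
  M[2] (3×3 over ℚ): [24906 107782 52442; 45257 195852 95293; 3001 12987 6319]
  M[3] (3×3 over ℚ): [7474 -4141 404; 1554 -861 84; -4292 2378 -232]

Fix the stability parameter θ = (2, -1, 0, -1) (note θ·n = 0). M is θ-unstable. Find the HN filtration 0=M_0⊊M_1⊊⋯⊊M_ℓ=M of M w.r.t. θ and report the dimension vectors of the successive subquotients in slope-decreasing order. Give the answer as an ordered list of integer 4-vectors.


Via rank(M_{q-1}∘⋯∘M_p): M ≅ I[1,3]^2, I[1,4], I[4,4]^2.
μ_θ-semistable layers: μ^(1)=1/3; μ^(2)=0; μ^(3)=-1

((2, 2, 2, 0); (1, 1, 1, 1); (0, 0, 0, 2))


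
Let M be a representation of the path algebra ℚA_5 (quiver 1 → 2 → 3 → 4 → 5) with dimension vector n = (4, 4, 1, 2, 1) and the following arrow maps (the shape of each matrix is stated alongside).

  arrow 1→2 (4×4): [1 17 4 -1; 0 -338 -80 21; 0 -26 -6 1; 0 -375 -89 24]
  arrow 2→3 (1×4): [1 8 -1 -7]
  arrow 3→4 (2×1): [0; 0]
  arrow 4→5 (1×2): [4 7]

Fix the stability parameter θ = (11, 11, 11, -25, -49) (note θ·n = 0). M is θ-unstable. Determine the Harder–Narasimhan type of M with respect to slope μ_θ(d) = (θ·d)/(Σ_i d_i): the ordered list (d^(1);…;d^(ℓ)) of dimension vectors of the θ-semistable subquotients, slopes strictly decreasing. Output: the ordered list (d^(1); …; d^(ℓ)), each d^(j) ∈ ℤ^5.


Via rank(M_{q-1}∘⋯∘M_p): M ≅ I[1,2]^3, I[1,3], I[4,4], I[4,5].
μ_θ-semistable layers: μ^(1)=11; μ^(2)=-25; μ^(3)=-37

((4, 4, 1, 0, 0); (0, 0, 0, 1, 0); (0, 0, 0, 1, 1))


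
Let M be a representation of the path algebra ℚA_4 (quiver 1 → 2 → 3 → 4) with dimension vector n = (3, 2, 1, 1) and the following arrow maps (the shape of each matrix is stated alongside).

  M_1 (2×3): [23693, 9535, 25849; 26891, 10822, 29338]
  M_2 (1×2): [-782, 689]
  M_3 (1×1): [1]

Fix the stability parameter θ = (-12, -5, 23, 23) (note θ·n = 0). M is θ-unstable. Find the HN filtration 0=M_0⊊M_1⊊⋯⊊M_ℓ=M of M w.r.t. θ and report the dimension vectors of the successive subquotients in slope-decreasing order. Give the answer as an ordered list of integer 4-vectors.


Interval decomposition of M: I[1,1], I[1,2], I[1,4].
HN type (ℓ=3): μ^(1)=23; μ^(2)=-5; μ^(3)=-12

((0, 0, 1, 1); (0, 2, 0, 0); (3, 0, 0, 0))


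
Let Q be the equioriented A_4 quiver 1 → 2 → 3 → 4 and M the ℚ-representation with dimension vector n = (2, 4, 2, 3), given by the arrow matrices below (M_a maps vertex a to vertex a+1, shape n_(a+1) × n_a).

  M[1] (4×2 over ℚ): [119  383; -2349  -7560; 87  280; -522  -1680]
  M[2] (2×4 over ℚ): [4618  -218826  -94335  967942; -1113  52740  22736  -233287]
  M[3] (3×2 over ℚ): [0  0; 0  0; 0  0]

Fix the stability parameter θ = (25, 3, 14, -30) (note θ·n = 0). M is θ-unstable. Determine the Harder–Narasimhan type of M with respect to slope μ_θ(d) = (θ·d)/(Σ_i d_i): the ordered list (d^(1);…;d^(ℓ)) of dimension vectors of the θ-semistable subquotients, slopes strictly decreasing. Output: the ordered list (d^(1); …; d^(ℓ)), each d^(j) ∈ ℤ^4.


Via rank(M_{q-1}∘⋯∘M_p): M ≅ I[1,3]^2, I[2,2]^2, I[4,4]^3.
μ_θ-semistable layers: μ^(1)=14; μ^(2)=3; μ^(3)=-30

((2, 2, 2, 0); (0, 2, 0, 0); (0, 0, 0, 3))


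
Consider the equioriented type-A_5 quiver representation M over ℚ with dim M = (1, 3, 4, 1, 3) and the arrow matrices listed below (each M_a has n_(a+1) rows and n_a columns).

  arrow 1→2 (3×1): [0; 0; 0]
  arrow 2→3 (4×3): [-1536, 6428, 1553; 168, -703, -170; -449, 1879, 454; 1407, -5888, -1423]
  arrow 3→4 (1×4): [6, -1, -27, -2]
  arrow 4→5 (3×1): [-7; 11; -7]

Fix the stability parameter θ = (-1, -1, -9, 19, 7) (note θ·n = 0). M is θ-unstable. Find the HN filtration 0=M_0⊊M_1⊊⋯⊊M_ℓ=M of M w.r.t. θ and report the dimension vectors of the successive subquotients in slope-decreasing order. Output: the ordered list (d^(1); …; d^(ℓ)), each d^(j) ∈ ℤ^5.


Via rank(M_{q-1}∘⋯∘M_p): M ≅ I[1,1], I[2,3]^2, I[2,5], I[3,3], I[5,5]^2.
μ_θ-semistable layers: μ^(1)=13; μ^(2)=7; μ^(3)=-1; μ^(4)=-5; μ^(5)=-9

((0, 0, 0, 1, 1); (0, 0, 0, 0, 2); (1, 0, 0, 0, 0); (0, 3, 3, 0, 0); (0, 0, 1, 0, 0))


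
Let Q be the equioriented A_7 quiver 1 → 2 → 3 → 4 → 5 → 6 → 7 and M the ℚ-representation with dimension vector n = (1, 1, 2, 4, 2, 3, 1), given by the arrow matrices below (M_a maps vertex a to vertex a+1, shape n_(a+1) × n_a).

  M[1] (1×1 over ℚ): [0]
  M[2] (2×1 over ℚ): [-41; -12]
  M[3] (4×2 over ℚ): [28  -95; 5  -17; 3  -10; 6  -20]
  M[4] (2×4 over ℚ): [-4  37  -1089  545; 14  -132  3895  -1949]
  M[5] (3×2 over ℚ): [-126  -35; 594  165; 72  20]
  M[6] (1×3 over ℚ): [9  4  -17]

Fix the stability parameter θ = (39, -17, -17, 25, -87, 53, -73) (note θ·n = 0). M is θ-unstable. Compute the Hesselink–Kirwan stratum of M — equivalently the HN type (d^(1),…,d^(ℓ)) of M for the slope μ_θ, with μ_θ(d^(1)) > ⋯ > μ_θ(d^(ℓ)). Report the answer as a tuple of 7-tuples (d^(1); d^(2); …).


Interval decomposition of M: I[1,1], I[2,7], I[3,5], I[4,4]^2, I[6,6]^2.
HN type (ℓ=6): μ^(1)=53; μ^(2)=39; μ^(3)=25; μ^(4)=-10; μ^(5)=-24; μ^(6)=-79/3

((0, 0, 0, 0, 0, 2, 0); (1, 0, 0, 0, 0, 0, 0); (0, 0, 0, 2, 0, 0, 0); (0, 0, 0, 0, 0, 1, 1); (0, 1, 1, 1, 1, 0, 0); (0, 0, 1, 1, 1, 0, 0))


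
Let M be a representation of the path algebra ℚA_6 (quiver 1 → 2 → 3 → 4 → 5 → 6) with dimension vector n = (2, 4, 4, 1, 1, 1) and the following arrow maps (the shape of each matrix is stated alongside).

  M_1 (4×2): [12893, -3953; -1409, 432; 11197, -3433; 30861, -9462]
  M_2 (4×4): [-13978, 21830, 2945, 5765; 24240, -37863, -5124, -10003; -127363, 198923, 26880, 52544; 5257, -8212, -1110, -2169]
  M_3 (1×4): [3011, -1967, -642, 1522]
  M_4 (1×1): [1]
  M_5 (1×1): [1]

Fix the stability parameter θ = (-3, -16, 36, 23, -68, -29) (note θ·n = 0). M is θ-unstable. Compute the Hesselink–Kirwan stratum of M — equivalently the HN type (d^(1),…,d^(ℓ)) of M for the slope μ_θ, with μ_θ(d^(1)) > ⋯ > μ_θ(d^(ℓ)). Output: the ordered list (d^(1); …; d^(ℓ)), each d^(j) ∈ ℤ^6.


Via rank(M_{q-1}∘⋯∘M_p): M ≅ I[1,3], I[1,6], I[2,3]^2.
μ_θ-semistable layers: μ^(1)=36; μ^(2)=-19/2; μ^(3)=-16

((0, 0, 3, 0, 0, 0); (2, 2, 1, 1, 1, 1); (0, 2, 0, 0, 0, 0))


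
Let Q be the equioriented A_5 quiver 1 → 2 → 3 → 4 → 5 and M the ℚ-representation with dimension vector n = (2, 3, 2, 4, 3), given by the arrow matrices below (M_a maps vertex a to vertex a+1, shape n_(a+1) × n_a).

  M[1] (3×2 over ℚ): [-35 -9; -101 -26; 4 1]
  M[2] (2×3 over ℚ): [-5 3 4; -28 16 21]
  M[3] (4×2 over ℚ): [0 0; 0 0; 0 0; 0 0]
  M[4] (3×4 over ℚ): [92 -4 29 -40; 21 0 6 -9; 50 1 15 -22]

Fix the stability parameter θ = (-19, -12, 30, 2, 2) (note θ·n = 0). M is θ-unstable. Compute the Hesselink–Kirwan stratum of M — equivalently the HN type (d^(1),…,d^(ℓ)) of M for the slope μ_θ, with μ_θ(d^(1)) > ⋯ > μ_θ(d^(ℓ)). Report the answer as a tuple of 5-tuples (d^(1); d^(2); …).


Via rank(M_{q-1}∘⋯∘M_p): M ≅ I[1,3]^2, I[2,2], I[4,4], I[4,5]^3.
μ_θ-semistable layers: μ^(1)=30; μ^(2)=2; μ^(3)=-12; μ^(4)=-19

((0, 0, 2, 0, 0); (0, 0, 0, 4, 3); (0, 3, 0, 0, 0); (2, 0, 0, 0, 0))


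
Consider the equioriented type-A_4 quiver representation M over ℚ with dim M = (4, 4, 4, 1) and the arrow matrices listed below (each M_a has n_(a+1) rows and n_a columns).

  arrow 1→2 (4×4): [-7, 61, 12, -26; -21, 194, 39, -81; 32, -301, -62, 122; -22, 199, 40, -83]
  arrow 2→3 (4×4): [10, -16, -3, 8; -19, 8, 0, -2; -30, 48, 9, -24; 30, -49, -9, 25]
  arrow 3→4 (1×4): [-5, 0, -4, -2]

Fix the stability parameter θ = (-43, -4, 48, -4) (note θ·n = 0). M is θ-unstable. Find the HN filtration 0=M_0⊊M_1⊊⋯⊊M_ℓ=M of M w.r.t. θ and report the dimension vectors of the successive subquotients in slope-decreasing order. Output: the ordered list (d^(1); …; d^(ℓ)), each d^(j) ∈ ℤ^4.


Interval decomposition of M: I[1,2], I[1,3]^2, I[1,4], I[3,3].
HN type (ℓ=4): μ^(1)=48; μ^(2)=22; μ^(3)=-4; μ^(4)=-43

((0, 0, 3, 0); (0, 0, 1, 1); (0, 4, 0, 0); (4, 0, 0, 0))


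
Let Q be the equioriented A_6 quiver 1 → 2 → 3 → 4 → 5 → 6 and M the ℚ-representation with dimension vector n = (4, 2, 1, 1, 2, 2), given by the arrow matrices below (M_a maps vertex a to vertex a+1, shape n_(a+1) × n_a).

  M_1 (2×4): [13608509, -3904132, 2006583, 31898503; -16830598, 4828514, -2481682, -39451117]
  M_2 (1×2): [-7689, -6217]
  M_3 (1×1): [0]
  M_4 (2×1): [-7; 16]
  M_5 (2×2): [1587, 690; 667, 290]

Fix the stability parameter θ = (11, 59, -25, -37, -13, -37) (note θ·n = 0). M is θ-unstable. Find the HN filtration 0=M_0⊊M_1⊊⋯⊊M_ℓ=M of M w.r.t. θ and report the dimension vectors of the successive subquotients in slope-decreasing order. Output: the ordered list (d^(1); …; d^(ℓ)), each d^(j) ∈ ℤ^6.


Barcode: M ≅ I[1,1]^2, I[1,2], I[1,3], I[4,6], I[5,5], I[6,6]. HN layers by μ_θ (6 steps, strictly decreasing):
  μ^(1)=59; μ^(2)=17; μ^(3)=11; μ^(4)=-13; μ^(5)=-25; μ^(6)=-37

((0, 1, 0, 0, 0, 0); (0, 1, 1, 0, 0, 0); (4, 0, 0, 0, 0, 0); (0, 0, 0, 0, 1, 0); (0, 0, 0, 0, 1, 1); (0, 0, 0, 1, 0, 1))


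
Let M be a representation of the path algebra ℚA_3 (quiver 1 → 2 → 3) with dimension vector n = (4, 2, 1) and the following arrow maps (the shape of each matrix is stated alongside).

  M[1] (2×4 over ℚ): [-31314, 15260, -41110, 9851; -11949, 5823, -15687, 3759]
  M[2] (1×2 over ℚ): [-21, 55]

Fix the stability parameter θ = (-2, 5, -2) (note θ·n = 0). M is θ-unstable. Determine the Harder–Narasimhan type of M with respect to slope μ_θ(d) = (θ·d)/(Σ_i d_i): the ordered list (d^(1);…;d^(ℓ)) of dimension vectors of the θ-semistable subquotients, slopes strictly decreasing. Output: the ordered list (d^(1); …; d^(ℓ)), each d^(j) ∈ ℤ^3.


Interval decomposition of M: I[1,1]^2, I[1,2], I[1,3].
HN type (ℓ=3): μ^(1)=5; μ^(2)=3/2; μ^(3)=-2

((0, 1, 0); (0, 1, 1); (4, 0, 0))


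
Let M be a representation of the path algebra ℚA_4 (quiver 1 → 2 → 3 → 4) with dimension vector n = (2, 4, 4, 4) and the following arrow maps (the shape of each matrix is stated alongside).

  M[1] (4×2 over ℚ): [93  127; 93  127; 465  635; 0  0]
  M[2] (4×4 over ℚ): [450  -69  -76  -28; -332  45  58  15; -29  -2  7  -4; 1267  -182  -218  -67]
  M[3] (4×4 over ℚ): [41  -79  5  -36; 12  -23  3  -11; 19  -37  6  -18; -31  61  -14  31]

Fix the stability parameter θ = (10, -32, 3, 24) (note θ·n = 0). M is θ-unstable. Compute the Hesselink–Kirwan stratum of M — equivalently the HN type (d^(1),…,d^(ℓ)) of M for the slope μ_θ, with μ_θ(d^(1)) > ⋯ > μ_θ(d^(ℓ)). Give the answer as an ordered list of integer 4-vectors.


Via rank(M_{q-1}∘⋯∘M_p): M ≅ I[1,1], I[1,4], I[2,4]^3.
μ_θ-semistable layers: μ^(1)=24; μ^(2)=10; μ^(3)=3; μ^(4)=-11; μ^(5)=-32

((0, 0, 0, 4); (1, 0, 0, 0); (0, 0, 4, 0); (1, 1, 0, 0); (0, 3, 0, 0))


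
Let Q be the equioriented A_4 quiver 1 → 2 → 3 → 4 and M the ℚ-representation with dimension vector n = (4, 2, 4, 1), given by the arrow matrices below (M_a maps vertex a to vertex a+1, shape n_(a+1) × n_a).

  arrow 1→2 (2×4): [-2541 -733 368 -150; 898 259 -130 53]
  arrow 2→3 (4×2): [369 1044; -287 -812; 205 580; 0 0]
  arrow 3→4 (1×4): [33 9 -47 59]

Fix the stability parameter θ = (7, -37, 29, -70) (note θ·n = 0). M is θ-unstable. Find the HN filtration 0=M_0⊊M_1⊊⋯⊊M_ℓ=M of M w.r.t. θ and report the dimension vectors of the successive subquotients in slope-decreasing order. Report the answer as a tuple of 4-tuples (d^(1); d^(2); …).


Via rank(M_{q-1}∘⋯∘M_p): M ≅ I[1,1]^2, I[1,2], I[1,4], I[3,3]^3.
μ_θ-semistable layers: μ^(1)=29; μ^(2)=7; μ^(3)=-15; μ^(4)=-71/4

((0, 0, 3, 0); (2, 0, 0, 0); (1, 1, 0, 0); (1, 1, 1, 1))


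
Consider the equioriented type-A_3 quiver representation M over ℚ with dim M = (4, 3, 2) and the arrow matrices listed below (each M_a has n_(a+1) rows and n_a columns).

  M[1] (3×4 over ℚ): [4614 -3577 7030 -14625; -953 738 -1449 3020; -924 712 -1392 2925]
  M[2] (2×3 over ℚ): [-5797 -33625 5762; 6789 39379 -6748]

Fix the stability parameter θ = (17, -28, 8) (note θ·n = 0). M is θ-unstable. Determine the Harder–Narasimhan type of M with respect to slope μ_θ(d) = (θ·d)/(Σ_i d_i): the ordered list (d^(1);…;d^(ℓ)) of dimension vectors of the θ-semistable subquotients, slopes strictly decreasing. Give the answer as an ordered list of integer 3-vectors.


Barcode: M ≅ I[1,1], I[1,2], I[1,3]^2. HN layers by μ_θ (3 steps, strictly decreasing):
  μ^(1)=17; μ^(2)=8; μ^(3)=-11/2

((1, 0, 0); (0, 0, 2); (3, 3, 0))


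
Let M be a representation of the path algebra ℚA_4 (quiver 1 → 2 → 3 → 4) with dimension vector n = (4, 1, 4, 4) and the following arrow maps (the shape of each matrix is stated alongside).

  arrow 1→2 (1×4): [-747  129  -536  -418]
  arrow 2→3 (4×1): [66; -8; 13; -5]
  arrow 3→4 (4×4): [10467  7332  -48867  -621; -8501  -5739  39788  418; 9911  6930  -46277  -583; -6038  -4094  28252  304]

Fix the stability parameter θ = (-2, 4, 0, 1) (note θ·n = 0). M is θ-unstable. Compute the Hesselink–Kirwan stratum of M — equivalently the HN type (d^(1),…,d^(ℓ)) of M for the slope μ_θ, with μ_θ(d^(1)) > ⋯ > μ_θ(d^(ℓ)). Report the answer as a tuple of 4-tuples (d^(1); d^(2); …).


Via rank(M_{q-1}∘⋯∘M_p): M ≅ I[1,1]^3, I[1,3], I[3,3], I[3,4]^2, I[4,4]^2.
μ_θ-semistable layers: μ^(1)=2; μ^(2)=1; μ^(3)=0; μ^(4)=-2

((0, 1, 1, 0); (0, 0, 0, 4); (0, 0, 3, 0); (4, 0, 0, 0))


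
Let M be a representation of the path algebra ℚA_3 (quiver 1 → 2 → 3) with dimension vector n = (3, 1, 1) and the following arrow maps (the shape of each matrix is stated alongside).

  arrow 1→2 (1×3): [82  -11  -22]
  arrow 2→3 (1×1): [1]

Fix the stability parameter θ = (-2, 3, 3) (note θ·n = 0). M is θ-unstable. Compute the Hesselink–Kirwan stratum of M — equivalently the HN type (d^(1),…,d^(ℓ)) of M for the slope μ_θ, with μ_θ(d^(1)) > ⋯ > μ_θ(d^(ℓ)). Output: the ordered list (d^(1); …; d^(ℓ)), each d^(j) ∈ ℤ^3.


Via rank(M_{q-1}∘⋯∘M_p): M ≅ I[1,1]^2, I[1,3].
μ_θ-semistable layers: μ^(1)=3; μ^(2)=-2

((0, 1, 1); (3, 0, 0))


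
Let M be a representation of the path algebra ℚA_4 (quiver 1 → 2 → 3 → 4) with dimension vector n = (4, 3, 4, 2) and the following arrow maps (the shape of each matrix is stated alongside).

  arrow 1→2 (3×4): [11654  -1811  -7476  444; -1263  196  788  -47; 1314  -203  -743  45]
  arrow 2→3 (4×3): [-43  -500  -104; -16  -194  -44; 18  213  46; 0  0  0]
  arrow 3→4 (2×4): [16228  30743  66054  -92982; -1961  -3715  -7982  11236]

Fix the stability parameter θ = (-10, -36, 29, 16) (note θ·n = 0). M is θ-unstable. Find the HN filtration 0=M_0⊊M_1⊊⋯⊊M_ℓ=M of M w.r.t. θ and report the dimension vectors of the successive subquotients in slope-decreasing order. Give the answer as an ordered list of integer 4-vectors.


Barcode: M ≅ I[1,1], I[1,2], I[1,3], I[1,4], I[3,3], I[3,4]. HN layers by μ_θ (4 steps, strictly decreasing):
  μ^(1)=29; μ^(2)=45/2; μ^(3)=-10; μ^(4)=-23

((0, 0, 2, 0); (0, 0, 2, 2); (1, 0, 0, 0); (3, 3, 0, 0))


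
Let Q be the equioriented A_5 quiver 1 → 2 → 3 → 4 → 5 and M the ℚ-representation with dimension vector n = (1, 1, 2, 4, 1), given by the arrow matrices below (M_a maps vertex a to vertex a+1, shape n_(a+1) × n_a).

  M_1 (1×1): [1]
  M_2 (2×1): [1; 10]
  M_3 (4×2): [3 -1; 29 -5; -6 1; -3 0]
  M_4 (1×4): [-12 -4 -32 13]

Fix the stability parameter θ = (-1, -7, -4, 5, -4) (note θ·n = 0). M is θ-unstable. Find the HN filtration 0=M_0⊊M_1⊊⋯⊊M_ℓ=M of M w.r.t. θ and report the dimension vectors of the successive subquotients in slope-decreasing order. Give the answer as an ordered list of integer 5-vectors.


Barcode: M ≅ I[1,5], I[3,4], I[4,4]^2. HN layers by μ_θ (3 steps, strictly decreasing):
  μ^(1)=5; μ^(2)=1/2; μ^(3)=-4

((0, 0, 0, 3, 0); (0, 0, 0, 1, 1); (1, 1, 2, 0, 0))


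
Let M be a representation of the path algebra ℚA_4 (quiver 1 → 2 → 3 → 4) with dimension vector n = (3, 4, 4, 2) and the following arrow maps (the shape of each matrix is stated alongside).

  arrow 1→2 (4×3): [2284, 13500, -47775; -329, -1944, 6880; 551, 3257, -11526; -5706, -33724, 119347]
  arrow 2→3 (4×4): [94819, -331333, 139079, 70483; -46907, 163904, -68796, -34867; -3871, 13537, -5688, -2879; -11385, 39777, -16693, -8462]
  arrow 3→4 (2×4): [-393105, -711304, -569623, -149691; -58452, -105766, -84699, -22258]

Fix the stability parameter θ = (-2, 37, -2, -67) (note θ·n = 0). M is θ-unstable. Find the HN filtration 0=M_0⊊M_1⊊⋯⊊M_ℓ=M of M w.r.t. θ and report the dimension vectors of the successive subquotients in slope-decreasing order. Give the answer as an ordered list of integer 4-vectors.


Barcode: M ≅ I[1,3], I[1,4]^2, I[2,3]. HN layers by μ_θ (3 steps, strictly decreasing):
  μ^(1)=35/2; μ^(2)=-2; μ^(3)=-17/2

((0, 2, 2, 0); (1, 0, 0, 0); (2, 2, 2, 2))


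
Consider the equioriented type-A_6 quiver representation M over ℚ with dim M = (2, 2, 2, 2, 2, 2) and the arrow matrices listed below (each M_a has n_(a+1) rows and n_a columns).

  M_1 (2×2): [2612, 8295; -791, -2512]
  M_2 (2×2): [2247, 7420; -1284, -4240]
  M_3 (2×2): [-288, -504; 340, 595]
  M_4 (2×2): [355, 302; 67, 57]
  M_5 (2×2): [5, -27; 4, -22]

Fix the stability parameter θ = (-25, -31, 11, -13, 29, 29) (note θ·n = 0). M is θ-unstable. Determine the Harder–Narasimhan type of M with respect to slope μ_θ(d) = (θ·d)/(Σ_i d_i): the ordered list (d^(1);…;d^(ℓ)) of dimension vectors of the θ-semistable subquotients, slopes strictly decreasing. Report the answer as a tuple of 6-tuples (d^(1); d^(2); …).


Interval decomposition of M: I[1,2], I[1,3], I[3,6], I[4,6].
HN type (ℓ=5): μ^(1)=29; μ^(2)=11; μ^(3)=-1; μ^(4)=-13; μ^(5)=-28

((0, 0, 0, 0, 2, 2); (0, 0, 1, 0, 0, 0); (0, 0, 1, 1, 0, 0); (0, 0, 0, 1, 0, 0); (2, 2, 0, 0, 0, 0))


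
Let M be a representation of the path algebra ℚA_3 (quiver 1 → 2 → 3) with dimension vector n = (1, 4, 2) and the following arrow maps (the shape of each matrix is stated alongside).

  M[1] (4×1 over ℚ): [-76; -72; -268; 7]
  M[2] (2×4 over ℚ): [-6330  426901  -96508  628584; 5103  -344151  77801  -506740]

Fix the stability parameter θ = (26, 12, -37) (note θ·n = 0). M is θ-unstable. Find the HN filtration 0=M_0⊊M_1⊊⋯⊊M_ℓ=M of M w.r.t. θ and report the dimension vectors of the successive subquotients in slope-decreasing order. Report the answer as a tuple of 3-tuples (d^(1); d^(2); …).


Barcode: M ≅ I[1,3], I[2,2]^2, I[2,3]. HN layers by μ_θ (3 steps, strictly decreasing):
  μ^(1)=12; μ^(2)=1/3; μ^(3)=-25/2

((0, 2, 0); (1, 1, 1); (0, 1, 1))


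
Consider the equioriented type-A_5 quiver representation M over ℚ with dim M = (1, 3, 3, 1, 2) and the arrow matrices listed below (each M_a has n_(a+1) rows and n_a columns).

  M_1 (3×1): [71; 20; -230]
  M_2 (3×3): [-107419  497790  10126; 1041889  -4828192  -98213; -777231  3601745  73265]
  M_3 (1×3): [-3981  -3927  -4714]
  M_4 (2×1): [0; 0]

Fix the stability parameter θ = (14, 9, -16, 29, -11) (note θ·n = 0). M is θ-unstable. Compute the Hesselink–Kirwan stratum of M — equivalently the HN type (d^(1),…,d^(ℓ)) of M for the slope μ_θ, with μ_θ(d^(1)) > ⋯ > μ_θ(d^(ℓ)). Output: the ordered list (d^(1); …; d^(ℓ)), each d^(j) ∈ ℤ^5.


Barcode: M ≅ I[1,3], I[2,3], I[2,4], I[5,5]^2. HN layers by μ_θ (4 steps, strictly decreasing):
  μ^(1)=29; μ^(2)=7/3; μ^(3)=-7/2; μ^(4)=-11

((0, 0, 0, 1, 0); (1, 1, 1, 0, 0); (0, 2, 2, 0, 0); (0, 0, 0, 0, 2))


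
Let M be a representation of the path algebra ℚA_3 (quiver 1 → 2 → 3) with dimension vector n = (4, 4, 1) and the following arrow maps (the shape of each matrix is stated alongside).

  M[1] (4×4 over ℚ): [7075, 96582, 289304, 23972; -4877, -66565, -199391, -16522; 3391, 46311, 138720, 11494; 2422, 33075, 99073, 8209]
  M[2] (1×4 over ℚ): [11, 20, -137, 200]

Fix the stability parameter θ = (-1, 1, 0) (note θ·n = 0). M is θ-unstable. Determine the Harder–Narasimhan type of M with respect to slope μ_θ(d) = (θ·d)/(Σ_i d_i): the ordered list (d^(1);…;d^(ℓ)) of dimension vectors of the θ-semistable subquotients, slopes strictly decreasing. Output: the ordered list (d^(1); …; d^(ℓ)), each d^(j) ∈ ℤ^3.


Interval decomposition of M: I[1,2]^3, I[1,3].
HN type (ℓ=3): μ^(1)=1; μ^(2)=1/2; μ^(3)=-1

((0, 3, 0); (0, 1, 1); (4, 0, 0))
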